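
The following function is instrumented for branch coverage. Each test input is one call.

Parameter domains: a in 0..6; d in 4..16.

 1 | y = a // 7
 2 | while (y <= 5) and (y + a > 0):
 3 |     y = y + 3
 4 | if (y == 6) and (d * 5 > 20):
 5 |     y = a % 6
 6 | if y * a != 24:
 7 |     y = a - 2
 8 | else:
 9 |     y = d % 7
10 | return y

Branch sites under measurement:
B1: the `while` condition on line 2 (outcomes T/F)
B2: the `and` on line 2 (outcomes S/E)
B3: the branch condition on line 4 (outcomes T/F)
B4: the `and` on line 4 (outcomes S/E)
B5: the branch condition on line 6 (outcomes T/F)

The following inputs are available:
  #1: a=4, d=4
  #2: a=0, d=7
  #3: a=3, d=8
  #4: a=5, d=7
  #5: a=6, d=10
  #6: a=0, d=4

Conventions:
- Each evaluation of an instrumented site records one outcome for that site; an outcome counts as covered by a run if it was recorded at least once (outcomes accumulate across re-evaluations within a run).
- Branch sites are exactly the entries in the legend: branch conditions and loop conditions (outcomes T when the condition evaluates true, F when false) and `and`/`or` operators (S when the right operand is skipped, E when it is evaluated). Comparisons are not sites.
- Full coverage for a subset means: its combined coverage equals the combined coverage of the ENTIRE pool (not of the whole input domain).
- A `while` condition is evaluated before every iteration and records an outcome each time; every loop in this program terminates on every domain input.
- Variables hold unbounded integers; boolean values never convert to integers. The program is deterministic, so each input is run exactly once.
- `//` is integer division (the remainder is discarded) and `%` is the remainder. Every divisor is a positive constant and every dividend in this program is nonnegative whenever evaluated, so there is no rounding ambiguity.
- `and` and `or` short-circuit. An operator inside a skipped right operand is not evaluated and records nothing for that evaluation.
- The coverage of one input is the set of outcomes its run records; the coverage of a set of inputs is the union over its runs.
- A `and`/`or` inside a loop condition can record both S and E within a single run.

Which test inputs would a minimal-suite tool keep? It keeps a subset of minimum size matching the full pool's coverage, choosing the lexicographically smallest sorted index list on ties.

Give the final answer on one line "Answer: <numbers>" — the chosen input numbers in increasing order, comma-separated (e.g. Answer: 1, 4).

#1 (a=4, d=4) -> B2->E, B1->T, B2->E, B1->T, B2->S, B1->F, B4->E, B3->F, B5->F; covered: B1=T, B1=F, B2=S, B2=E, B3=F, B4=E, B5=F
#2 (a=0, d=7) -> B2->E, B1->F, B4->S, B3->F, B5->T; covered: B1=F, B2=E, B3=F, B4=S, B5=T
#3 (a=3, d=8) -> B2->E, B1->T, B2->E, B1->T, B2->S, B1->F, B4->E, B3->T, B5->T; covered: B1=T, B1=F, B2=S, B2=E, B3=T, B4=E, B5=T
#4 (a=5, d=7) -> B2->E, B1->T, B2->E, B1->T, B2->S, B1->F, B4->E, B3->T, B5->T; covered: B1=T, B1=F, B2=S, B2=E, B3=T, B4=E, B5=T
#5 (a=6, d=10) -> B2->E, B1->T, B2->E, B1->T, B2->S, B1->F, B4->E, B3->T, B5->T; covered: B1=T, B1=F, B2=S, B2=E, B3=T, B4=E, B5=T
#6 (a=0, d=4) -> B2->E, B1->F, B4->S, B3->F, B5->T; covered: B1=F, B2=E, B3=F, B4=S, B5=T
the full pool covers 10 outcomes: B1=T, B1=F, B2=S, B2=E, B3=T, B3=F, B4=S, B4=E, B5=T, B5=F
every size-1 subset falls short of the 10 outcomes (best: 7/10)
every size-2 subset falls short of the 10 outcomes (best: 9/10)
at size 3, {1, 2, 3} reaches all 10 outcomes; every lexicographically earlier size-3 subset fails

Answer: 1, 2, 3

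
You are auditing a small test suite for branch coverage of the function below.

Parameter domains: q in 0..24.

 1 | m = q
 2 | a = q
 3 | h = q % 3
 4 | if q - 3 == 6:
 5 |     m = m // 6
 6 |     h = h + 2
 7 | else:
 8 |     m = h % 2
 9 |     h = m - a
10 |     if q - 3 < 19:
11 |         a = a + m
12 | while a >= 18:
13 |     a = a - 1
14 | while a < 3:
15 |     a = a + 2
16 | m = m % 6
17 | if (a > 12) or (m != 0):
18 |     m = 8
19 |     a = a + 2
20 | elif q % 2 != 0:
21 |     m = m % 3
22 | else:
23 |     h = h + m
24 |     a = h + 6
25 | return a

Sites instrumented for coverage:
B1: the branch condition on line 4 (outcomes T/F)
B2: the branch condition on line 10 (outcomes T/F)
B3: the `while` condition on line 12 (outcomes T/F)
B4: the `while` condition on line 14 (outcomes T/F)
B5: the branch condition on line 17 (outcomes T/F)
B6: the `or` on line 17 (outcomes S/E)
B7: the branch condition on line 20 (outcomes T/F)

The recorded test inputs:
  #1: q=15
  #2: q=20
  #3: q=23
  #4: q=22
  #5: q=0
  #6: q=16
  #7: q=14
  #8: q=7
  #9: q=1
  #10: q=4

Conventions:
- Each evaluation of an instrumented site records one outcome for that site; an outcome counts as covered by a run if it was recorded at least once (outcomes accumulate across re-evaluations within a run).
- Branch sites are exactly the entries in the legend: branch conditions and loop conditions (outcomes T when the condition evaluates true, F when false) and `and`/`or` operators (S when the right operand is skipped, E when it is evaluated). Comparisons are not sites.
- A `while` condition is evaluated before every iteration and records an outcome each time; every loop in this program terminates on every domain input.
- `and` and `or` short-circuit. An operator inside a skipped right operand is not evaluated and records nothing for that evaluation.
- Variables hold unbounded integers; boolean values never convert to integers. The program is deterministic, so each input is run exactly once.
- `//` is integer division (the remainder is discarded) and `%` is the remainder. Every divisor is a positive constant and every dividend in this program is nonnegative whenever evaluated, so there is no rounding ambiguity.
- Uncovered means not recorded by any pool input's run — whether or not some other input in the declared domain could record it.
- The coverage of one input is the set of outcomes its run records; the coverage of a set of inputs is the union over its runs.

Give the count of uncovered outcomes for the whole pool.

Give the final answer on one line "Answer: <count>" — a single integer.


test 1 (q=15) fires B1->F, B2->T, B3->F, B4->F, B6->S, B5->T; hits B1=F, B2=T, B3=F, B4=F, B5=T, B6=S
test 2 (q=20) fires B1->F, B2->T, B3->T, B3->T, B3->T, B3->F, B4->F, B6->S, B5->T; hits B1=F, B2=T, B3=T, B3=F, B4=F, B5=T, B6=S
test 3 (q=23) fires B1->F, B2->F, B3->T, B3->T, B3->T, B3->T, B3->T, B3->T, B3->F, B4->F, B6->S, B5->T; hits B1=F, B2=F, B3=T, B3=F, B4=F, B5=T, B6=S
test 4 (q=22) fires B1->F, B2->F, B3->T, B3->T, B3->T, B3->T, B3->T, B3->F, B4->F, B6->S, B5->T; hits B1=F, B2=F, B3=T, B3=F, B4=F, B5=T, B6=S
test 5 (q=0) fires B1->F, B2->T, B3->F, B4->T, B4->T, B4->F, B6->E, B5->F, B7->F; hits B1=F, B2=T, B3=F, B4=T, B4=F, B5=F, B6=E, B7=F
test 6 (q=16) fires B1->F, B2->T, B3->F, B4->F, B6->S, B5->T; hits B1=F, B2=T, B3=F, B4=F, B5=T, B6=S
test 7 (q=14) fires B1->F, B2->T, B3->F, B4->F, B6->S, B5->T; hits B1=F, B2=T, B3=F, B4=F, B5=T, B6=S
test 8 (q=7) fires B1->F, B2->T, B3->F, B4->F, B6->E, B5->T; hits B1=F, B2=T, B3=F, B4=F, B5=T, B6=E
test 9 (q=1) fires B1->F, B2->T, B3->F, B4->T, B4->F, B6->E, B5->T; hits B1=F, B2=T, B3=F, B4=T, B4=F, B5=T, B6=E
test 10 (q=4) fires B1->F, B2->T, B3->F, B4->F, B6->E, B5->T; hits B1=F, B2=T, B3=F, B4=F, B5=T, B6=E
union over the pool: B1=F, B2=T, B2=F, B3=T, B3=F, B4=T, B4=F, B5=T, B5=F, B6=S, B6=E, B7=F
uncovered (2 of 14): B1=T, B7=T
Answer: 2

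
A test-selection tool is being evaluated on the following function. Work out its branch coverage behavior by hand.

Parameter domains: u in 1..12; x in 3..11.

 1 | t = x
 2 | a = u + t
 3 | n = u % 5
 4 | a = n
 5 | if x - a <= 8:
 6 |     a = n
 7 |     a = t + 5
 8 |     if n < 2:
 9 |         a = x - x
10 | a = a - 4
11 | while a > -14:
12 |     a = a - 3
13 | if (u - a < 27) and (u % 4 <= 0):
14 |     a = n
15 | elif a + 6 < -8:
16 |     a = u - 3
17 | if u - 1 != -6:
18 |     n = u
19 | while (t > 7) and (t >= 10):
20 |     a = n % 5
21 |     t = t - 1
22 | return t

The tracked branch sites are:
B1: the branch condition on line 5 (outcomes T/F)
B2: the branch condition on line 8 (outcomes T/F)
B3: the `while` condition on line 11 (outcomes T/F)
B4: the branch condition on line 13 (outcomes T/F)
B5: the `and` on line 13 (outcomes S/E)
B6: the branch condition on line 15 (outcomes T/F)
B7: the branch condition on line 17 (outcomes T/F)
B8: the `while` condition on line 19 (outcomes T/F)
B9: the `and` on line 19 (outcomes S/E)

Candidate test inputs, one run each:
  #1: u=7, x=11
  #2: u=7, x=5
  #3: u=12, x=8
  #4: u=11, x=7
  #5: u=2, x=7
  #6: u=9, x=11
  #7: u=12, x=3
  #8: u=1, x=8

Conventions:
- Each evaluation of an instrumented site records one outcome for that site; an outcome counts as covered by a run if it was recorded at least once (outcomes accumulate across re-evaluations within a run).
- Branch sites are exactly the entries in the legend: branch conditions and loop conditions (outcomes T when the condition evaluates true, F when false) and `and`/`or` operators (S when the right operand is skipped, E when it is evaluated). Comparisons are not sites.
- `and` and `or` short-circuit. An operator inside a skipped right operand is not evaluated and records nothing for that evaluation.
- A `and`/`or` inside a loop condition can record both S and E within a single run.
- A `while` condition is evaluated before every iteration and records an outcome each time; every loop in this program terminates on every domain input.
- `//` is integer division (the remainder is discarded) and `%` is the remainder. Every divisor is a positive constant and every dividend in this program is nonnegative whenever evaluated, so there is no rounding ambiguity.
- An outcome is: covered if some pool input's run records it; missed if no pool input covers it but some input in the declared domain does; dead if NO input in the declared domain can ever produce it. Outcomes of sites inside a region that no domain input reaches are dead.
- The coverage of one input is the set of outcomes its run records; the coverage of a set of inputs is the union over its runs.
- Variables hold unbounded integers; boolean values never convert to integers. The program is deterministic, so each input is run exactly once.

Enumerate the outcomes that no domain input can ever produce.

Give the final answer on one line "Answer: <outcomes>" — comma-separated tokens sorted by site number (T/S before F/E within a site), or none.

running all 108 domain inputs and tallying outcomes:
  B7=F: no domain input ever produces it -> dead
  reachable outcomes have witnesses, e.g. B1=T (e.g. u=1, x=3), B1=F (e.g. u=1, x=10), B2=T (e.g. u=1, x=3), B2=F (e.g. u=2, x=3)

Answer: B7=F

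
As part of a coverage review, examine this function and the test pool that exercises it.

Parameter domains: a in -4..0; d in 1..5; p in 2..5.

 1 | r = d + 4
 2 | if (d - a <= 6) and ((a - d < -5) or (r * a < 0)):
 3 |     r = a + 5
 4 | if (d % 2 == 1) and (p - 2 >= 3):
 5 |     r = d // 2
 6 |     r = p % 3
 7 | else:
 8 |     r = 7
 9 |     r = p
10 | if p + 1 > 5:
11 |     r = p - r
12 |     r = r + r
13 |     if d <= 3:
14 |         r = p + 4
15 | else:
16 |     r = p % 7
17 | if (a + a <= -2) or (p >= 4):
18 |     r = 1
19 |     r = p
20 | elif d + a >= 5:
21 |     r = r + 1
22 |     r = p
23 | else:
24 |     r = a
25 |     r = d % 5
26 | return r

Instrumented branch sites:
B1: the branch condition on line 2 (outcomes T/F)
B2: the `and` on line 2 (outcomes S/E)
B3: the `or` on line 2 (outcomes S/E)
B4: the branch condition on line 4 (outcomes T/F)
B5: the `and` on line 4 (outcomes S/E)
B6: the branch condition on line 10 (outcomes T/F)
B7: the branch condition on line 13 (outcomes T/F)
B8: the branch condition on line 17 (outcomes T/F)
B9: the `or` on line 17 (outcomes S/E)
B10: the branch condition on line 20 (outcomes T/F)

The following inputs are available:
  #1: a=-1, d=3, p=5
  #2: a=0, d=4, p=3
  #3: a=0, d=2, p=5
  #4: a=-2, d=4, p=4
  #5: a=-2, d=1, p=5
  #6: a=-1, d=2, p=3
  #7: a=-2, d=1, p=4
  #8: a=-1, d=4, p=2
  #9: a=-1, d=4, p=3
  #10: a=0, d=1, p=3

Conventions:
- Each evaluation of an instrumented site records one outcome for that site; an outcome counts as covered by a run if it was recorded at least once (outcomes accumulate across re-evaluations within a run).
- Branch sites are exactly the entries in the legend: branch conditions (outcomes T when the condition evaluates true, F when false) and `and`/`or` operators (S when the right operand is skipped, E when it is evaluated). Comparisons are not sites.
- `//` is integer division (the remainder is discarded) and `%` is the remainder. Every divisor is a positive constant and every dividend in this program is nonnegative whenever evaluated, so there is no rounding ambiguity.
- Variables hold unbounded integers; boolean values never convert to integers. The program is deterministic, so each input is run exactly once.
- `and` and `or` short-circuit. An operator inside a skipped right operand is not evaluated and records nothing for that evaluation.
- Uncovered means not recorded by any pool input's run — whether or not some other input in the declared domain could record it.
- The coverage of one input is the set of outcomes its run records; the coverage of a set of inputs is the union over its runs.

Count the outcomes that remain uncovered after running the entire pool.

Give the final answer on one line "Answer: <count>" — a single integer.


input #1, a=-1, d=3, p=5: outcomes B1=T, B2=E, B3=E, B4=T, B5=E, B6=T, B7=T, B8=T, B9=S
input #2, a=0, d=4, p=3: outcomes B1=F, B2=E, B3=E, B4=F, B5=S, B6=F, B8=F, B9=E, B10=F
input #3, a=0, d=2, p=5: outcomes B1=F, B2=E, B3=E, B4=F, B5=S, B6=T, B7=T, B8=T, B9=E
input #4, a=-2, d=4, p=4: outcomes B1=T, B2=E, B3=S, B4=F, B5=S, B6=F, B8=T, B9=S
input #5, a=-2, d=1, p=5: outcomes B1=T, B2=E, B3=E, B4=T, B5=E, B6=T, B7=T, B8=T, B9=S
input #6, a=-1, d=2, p=3: outcomes B1=T, B2=E, B3=E, B4=F, B5=S, B6=F, B8=T, B9=S
input #7, a=-2, d=1, p=4: outcomes B1=T, B2=E, B3=E, B4=F, B5=E, B6=F, B8=T, B9=S
input #8, a=-1, d=4, p=2: outcomes B1=T, B2=E, B3=E, B4=F, B5=S, B6=F, B8=T, B9=S
input #9, a=-1, d=4, p=3: outcomes B1=T, B2=E, B3=E, B4=F, B5=S, B6=F, B8=T, B9=S
input #10, a=0, d=1, p=3: outcomes B1=F, B2=E, B3=E, B4=F, B5=E, B6=F, B8=F, B9=E, B10=F
union over the pool: B1=T, B1=F, B2=E, B3=S, B3=E, B4=T, B4=F, B5=S, B5=E, B6=T, B6=F, B7=T, B8=T, B8=F, B9=S, B9=E, B10=F
uncovered (3 of 20): B2=S, B7=F, B10=T
Answer: 3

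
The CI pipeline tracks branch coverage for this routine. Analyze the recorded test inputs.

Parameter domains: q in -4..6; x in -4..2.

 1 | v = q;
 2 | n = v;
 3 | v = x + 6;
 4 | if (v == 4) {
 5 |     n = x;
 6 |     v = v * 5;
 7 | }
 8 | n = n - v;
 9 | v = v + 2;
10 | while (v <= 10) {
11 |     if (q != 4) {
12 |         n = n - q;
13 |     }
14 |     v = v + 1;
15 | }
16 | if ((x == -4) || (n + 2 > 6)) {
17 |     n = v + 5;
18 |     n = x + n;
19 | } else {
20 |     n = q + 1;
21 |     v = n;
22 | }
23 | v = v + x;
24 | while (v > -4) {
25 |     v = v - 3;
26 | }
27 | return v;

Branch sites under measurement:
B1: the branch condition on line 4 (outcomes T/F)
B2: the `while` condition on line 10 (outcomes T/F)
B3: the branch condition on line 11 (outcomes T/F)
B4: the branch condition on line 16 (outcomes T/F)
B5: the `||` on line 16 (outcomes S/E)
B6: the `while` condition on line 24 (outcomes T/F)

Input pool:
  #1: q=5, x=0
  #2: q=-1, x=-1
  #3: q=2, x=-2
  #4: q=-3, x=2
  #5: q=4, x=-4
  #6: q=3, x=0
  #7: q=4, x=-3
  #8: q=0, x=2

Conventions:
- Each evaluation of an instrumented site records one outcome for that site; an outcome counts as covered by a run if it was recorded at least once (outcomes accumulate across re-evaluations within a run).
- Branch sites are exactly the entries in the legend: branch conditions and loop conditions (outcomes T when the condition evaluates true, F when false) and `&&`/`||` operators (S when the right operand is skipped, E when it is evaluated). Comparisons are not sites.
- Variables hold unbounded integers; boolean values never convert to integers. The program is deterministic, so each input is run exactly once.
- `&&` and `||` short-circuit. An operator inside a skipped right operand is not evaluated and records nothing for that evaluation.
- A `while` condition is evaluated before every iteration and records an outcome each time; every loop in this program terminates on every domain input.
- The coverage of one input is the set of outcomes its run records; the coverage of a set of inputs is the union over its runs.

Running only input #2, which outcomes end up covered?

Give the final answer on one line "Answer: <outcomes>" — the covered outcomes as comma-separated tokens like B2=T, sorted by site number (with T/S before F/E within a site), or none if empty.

Event log for input #2 (q=-1, x=-1):
  B1->F, B2->T, B3->T, B2->T, B3->T, B2->T, B3->T, B2->T, B3->T, B2->F
  B5->E, B4->F, B6->T, B6->F
distinct outcomes covered: B1=F, B2=T, B2=F, B3=T, B4=F, B5=E, B6=T, B6=F

Answer: B1=F, B2=T, B2=F, B3=T, B4=F, B5=E, B6=T, B6=F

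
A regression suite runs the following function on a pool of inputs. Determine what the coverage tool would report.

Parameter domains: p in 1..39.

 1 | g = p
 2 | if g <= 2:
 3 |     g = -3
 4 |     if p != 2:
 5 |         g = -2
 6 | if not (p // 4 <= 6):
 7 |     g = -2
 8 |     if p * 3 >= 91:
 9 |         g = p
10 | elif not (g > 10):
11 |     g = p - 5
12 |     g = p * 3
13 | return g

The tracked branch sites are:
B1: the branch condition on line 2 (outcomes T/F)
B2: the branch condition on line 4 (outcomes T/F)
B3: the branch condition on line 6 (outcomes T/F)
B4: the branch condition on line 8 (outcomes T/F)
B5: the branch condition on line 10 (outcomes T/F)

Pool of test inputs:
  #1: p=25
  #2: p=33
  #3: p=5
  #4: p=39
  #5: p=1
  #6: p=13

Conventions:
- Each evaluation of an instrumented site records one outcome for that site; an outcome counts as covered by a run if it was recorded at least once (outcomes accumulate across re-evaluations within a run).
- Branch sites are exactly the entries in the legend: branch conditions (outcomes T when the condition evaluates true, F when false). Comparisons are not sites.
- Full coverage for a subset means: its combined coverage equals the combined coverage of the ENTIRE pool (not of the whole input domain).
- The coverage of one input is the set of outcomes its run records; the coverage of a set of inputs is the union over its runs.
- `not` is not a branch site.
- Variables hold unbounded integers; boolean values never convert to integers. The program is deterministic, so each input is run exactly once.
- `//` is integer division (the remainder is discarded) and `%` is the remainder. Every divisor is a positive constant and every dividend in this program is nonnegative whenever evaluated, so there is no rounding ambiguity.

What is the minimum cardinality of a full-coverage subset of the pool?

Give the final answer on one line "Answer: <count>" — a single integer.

run #1 (p=25) records B1=F, B3=F, B5=F
run #2 (p=33) records B1=F, B3=T, B4=T
run #3 (p=5) records B1=F, B3=F, B5=T
run #4 (p=39) records B1=F, B3=T, B4=T
run #5 (p=1) records B1=T, B2=T, B3=F, B5=T
run #6 (p=13) records B1=F, B3=F, B5=F
union over all inputs: B1=T, B1=F, B2=T, B3=T, B3=F, B4=T, B5=T, B5=F (8 outcomes)
checked all size-1 subsets: none covers 8 outcomes (max 4/8)
checked all size-2 subsets: none covers 8 outcomes (max 7/8)
size 3: inputs {1, 2, 5} cover all 8 outcomes, and no lexicographically smaller subset of this size does

Answer: 3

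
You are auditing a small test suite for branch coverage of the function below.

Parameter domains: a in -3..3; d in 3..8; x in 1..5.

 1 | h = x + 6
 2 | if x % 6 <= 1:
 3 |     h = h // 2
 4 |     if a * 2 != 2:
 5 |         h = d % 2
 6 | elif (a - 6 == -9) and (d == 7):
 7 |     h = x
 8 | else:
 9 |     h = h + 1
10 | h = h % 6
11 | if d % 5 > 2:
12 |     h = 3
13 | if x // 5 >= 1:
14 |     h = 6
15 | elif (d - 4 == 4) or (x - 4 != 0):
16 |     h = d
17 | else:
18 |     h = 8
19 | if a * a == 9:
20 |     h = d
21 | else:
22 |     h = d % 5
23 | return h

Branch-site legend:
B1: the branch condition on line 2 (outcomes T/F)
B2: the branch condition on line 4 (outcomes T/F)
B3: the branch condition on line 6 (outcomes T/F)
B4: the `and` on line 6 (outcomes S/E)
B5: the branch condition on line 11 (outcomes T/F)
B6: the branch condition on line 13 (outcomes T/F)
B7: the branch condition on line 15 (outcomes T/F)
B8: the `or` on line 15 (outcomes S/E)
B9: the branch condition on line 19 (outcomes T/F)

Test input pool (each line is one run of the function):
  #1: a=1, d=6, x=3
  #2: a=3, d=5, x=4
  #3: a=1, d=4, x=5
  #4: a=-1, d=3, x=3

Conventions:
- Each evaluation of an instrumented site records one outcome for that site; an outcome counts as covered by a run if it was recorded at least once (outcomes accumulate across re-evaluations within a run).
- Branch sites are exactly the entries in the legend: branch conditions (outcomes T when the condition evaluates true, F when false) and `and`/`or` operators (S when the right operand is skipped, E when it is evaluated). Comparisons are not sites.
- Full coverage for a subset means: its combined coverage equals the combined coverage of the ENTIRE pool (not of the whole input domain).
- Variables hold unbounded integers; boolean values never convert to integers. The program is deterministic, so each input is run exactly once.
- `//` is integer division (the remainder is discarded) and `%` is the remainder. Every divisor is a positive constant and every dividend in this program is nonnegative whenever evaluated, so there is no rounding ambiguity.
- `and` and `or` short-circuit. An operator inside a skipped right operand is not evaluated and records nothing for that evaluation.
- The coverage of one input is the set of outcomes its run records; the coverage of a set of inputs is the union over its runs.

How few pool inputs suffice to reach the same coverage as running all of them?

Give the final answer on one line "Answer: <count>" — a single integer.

input #1 (a=1, d=6, x=3): events B1->F, B4->S, B3->F, B5->F, B6->F, B8->E, B7->T, B9->F; covers B1=F, B3=F, B4=S, B5=F, B6=F, B7=T, B8=E, B9=F
input #2 (a=3, d=5, x=4): events B1->F, B4->S, B3->F, B5->F, B6->F, B8->E, B7->F, B9->T; covers B1=F, B3=F, B4=S, B5=F, B6=F, B7=F, B8=E, B9=T
input #3 (a=1, d=4, x=5): events B1->F, B4->S, B3->F, B5->T, B6->T, B9->F; covers B1=F, B3=F, B4=S, B5=T, B6=T, B9=F
input #4 (a=-1, d=3, x=3): events B1->F, B4->S, B3->F, B5->T, B6->F, B8->E, B7->T, B9->F; covers B1=F, B3=F, B4=S, B5=T, B6=F, B7=T, B8=E, B9=F
union over all inputs: B1=F, B3=F, B4=S, B5=T, B5=F, B6=T, B6=F, B7=T, B7=F, B8=E, B9=T, B9=F (12 outcomes)
checked all size-1 subsets: none covers 12 outcomes (max 8/12)
checked all size-2 subsets: none covers 12 outcomes (max 11/12)
at size 3, {1, 2, 3} reaches all 12 outcomes; every lexicographically earlier size-3 subset fails

Answer: 3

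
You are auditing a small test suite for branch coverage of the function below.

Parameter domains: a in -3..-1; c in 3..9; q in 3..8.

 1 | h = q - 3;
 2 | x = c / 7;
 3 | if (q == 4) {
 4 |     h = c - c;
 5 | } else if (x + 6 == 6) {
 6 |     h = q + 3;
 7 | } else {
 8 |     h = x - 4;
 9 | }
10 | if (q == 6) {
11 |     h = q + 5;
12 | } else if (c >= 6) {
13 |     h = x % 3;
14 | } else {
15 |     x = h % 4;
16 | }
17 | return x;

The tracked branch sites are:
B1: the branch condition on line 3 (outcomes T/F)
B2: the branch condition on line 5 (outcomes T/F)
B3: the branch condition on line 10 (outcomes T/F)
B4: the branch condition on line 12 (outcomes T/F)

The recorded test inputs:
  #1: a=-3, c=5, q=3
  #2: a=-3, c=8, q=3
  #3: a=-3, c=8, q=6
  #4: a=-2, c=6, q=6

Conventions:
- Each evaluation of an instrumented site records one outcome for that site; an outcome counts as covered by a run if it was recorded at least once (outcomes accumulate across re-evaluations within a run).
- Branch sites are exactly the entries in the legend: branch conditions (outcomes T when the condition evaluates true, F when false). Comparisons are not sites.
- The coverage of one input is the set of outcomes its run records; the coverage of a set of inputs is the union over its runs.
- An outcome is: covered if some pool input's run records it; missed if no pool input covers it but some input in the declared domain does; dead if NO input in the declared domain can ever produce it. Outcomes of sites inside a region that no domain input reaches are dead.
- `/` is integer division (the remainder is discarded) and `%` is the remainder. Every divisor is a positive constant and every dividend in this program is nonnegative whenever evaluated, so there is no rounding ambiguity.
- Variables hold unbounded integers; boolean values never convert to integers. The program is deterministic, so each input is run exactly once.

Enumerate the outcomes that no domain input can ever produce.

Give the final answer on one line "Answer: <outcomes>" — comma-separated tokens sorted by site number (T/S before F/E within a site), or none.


running all 126 domain inputs and tallying outcomes:
  reachable outcomes have witnesses, e.g. B1=T (e.g. a=-3, c=3, q=4), B1=F (e.g. a=-3, c=3, q=3), B2=T (e.g. a=-3, c=3, q=3), B2=F (e.g. a=-3, c=7, q=3)
Answer: none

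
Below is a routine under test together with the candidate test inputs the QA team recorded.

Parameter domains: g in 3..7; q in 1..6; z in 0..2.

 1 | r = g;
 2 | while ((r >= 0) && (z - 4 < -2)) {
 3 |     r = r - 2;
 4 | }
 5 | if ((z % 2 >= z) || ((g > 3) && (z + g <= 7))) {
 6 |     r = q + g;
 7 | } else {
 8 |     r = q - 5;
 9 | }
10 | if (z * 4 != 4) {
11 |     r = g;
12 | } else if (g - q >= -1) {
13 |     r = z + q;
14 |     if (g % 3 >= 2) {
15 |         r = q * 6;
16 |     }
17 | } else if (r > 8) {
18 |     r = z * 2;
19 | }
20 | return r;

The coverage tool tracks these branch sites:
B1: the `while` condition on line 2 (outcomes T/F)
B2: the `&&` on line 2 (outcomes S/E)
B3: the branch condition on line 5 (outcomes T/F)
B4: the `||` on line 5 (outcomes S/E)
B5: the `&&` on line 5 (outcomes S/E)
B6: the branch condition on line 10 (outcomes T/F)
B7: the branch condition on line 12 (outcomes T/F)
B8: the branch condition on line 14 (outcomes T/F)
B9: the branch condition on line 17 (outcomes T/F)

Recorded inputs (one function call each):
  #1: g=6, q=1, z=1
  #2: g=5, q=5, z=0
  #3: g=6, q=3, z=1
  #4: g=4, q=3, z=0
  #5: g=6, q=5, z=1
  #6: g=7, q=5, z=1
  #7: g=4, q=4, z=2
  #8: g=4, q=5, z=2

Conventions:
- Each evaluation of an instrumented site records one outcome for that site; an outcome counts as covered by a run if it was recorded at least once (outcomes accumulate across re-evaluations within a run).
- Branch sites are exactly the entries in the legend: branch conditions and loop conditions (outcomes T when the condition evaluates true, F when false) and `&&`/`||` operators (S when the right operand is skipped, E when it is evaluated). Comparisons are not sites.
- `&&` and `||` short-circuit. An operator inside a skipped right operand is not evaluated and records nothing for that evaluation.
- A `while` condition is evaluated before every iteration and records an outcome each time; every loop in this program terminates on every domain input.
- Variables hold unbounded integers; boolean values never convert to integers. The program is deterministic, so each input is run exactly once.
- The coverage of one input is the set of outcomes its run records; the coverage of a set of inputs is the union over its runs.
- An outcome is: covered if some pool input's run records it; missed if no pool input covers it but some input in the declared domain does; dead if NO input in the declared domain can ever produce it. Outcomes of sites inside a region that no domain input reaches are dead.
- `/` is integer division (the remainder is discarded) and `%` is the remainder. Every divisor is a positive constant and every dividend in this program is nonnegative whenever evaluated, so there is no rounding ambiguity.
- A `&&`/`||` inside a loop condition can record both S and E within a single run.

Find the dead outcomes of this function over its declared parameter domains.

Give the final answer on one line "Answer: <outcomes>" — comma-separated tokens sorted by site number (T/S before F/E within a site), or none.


exhaustive pass over the 90-input domain:
  reachable outcomes have witnesses, e.g. B1=T (e.g. g=3, q=1, z=0), B1=F (e.g. g=3, q=1, z=0), B2=S (e.g. g=3, q=1, z=0), B2=E (e.g. g=3, q=1, z=0)
Answer: none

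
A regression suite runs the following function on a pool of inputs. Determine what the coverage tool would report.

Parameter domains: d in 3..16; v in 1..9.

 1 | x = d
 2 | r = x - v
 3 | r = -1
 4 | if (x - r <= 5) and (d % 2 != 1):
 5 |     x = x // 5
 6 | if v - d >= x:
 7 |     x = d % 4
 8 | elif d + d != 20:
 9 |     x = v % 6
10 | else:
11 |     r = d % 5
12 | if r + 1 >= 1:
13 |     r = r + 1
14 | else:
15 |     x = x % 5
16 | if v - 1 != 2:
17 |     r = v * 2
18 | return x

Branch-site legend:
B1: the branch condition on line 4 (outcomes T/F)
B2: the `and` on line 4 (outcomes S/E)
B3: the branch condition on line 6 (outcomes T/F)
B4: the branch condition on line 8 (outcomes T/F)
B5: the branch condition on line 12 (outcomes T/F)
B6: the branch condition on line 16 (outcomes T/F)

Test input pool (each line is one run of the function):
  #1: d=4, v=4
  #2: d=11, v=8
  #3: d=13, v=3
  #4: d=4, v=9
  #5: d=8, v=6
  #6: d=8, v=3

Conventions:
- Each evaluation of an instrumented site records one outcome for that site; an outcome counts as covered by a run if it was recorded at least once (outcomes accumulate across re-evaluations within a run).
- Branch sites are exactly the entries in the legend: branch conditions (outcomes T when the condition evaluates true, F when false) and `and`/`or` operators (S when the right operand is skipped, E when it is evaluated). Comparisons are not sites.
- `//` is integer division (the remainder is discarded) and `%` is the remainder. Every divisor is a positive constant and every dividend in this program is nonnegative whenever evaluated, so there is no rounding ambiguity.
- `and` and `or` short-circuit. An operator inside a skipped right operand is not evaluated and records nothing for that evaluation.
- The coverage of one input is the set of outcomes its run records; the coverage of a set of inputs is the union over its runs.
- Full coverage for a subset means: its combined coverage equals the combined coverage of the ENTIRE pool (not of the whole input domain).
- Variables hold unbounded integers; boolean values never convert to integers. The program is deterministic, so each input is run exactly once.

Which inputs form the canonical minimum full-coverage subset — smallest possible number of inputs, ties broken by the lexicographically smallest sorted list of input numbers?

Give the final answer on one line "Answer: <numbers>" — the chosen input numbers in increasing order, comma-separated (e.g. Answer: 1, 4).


#1 (d=4, v=4) -> covered: B1=T, B2=E, B3=T, B5=F, B6=T
#2 (d=11, v=8) -> covered: B1=F, B2=S, B3=F, B4=T, B5=F, B6=T
#3 (d=13, v=3) -> covered: B1=F, B2=S, B3=F, B4=T, B5=F, B6=F
#4 (d=4, v=9) -> covered: B1=T, B2=E, B3=T, B5=F, B6=T
#5 (d=8, v=6) -> covered: B1=F, B2=S, B3=F, B4=T, B5=F, B6=T
#6 (d=8, v=3) -> covered: B1=F, B2=S, B3=F, B4=T, B5=F, B6=F
pool-wide coverage (10 outcomes): B1=T, B1=F, B2=S, B2=E, B3=T, B3=F, B4=T, B5=F, B6=T, B6=F
every size-1 subset falls short of the 10 outcomes (best: 6/10)
inputs {1, 3} (size 2) cover everything; no size-2 subset with a lexicographically smaller index list covers all 10
Answer: 1, 3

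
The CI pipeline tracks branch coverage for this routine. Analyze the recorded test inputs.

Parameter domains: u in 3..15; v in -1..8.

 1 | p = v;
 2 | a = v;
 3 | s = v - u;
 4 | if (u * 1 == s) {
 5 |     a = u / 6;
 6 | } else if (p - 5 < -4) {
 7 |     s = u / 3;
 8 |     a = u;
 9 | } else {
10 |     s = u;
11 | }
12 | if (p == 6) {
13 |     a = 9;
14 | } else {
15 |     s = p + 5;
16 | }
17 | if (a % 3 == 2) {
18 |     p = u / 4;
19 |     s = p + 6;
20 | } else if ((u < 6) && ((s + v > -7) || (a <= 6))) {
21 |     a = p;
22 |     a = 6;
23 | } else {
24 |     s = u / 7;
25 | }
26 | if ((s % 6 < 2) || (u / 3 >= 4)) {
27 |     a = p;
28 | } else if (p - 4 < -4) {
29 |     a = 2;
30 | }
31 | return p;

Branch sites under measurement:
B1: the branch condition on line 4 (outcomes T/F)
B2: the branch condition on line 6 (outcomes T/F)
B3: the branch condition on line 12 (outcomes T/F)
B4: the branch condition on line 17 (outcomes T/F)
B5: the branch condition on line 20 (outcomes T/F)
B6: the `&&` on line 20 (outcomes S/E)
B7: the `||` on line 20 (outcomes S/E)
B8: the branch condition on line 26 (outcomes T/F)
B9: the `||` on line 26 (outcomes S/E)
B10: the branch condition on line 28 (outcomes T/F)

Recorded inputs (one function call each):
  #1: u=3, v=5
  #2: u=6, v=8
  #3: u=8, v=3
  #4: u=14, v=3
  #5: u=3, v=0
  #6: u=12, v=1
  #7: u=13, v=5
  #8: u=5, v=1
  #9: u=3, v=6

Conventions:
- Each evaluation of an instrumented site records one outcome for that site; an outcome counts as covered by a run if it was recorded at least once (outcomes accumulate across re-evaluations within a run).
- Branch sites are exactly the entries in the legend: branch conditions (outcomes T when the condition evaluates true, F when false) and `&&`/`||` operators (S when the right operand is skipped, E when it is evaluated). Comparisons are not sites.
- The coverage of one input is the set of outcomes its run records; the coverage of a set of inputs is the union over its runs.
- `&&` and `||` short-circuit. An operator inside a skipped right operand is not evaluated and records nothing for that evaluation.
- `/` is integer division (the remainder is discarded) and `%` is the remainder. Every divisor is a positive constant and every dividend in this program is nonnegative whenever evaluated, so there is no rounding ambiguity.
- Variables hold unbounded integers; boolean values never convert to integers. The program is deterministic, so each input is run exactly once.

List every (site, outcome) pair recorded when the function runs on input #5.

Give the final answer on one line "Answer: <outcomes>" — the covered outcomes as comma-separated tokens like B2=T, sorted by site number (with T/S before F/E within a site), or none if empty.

Running input #5 (u=3, v=0), event by event:
  B1->F, B2->T, B3->F, B4->F, B6->E, B7->S, B5->T, B9->E, B8->F, B10->F
as a set, this run covers: B1=F, B2=T, B3=F, B4=F, B5=T, B6=E, B7=S, B8=F, B9=E, B10=F

Answer: B1=F, B2=T, B3=F, B4=F, B5=T, B6=E, B7=S, B8=F, B9=E, B10=F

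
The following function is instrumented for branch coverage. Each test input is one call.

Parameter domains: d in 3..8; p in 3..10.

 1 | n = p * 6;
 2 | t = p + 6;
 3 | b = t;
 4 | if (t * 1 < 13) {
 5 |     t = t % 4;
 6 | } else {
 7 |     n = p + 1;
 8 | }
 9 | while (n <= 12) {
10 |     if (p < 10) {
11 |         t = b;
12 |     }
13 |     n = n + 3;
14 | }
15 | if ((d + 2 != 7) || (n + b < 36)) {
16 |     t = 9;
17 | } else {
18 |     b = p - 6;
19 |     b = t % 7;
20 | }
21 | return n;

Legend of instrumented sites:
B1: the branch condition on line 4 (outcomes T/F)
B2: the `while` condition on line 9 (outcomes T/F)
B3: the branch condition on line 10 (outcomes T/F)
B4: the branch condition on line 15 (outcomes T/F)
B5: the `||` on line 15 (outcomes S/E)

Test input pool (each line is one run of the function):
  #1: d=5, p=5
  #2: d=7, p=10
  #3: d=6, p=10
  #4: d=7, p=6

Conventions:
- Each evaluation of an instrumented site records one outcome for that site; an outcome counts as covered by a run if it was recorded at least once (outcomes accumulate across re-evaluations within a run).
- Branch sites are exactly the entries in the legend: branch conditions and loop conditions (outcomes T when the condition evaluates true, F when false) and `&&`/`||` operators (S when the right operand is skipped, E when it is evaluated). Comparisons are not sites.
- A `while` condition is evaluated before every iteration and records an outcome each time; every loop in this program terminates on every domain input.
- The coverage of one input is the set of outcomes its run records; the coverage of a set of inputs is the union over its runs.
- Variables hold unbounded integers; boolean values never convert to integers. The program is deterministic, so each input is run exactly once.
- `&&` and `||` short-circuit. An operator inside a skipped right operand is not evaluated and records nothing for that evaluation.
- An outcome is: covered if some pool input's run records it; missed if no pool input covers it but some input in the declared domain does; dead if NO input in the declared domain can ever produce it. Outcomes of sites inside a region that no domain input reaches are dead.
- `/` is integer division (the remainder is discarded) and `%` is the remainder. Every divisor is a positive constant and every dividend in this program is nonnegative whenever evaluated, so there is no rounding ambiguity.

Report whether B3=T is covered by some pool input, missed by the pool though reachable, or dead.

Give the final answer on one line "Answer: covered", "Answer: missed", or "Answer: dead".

no pool input records B3=T
but domain input (d=3, p=7) does record it -> reachable, so missed

Answer: missed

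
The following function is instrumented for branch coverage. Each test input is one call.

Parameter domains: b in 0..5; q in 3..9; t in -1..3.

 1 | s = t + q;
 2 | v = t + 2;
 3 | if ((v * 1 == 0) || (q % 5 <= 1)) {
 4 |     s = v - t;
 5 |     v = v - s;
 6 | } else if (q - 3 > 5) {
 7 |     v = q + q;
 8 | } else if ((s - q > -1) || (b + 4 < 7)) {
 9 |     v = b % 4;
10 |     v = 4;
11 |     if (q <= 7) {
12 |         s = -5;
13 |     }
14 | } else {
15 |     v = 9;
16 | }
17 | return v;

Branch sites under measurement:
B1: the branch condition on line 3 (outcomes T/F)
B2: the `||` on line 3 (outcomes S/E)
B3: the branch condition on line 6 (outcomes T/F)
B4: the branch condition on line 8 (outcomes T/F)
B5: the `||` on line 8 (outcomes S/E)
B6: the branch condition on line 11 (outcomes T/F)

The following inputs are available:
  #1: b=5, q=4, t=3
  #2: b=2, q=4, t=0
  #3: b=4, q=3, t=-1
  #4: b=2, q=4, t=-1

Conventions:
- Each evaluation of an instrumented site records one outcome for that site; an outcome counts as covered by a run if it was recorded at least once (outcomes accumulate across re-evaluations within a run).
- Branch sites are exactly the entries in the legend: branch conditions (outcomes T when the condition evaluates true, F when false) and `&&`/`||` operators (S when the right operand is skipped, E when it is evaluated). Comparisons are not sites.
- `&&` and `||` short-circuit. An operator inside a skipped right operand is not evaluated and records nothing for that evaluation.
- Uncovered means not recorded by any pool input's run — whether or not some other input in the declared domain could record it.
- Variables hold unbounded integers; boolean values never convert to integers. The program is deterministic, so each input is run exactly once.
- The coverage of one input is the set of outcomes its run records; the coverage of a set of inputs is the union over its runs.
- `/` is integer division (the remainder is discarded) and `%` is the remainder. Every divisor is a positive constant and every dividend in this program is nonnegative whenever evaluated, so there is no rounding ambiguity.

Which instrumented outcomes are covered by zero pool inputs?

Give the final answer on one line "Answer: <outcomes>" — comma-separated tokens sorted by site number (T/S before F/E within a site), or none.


test 1 (b=5, q=4, t=3) fires B2->E, B1->F, B3->F, B5->S, B4->T, B6->T; hits B1=F, B2=E, B3=F, B4=T, B5=S, B6=T
test 2 (b=2, q=4, t=0) fires B2->E, B1->F, B3->F, B5->S, B4->T, B6->T; hits B1=F, B2=E, B3=F, B4=T, B5=S, B6=T
test 3 (b=4, q=3, t=-1) fires B2->E, B1->F, B3->F, B5->E, B4->F; hits B1=F, B2=E, B3=F, B4=F, B5=E
test 4 (b=2, q=4, t=-1) fires B2->E, B1->F, B3->F, B5->E, B4->T, B6->T; hits B1=F, B2=E, B3=F, B4=T, B5=E, B6=T
union over the pool: B1=F, B2=E, B3=F, B4=T, B4=F, B5=S, B5=E, B6=T
uncovered (4 of 12): B1=T, B2=S, B3=T, B6=F
Answer: B1=T, B2=S, B3=T, B6=F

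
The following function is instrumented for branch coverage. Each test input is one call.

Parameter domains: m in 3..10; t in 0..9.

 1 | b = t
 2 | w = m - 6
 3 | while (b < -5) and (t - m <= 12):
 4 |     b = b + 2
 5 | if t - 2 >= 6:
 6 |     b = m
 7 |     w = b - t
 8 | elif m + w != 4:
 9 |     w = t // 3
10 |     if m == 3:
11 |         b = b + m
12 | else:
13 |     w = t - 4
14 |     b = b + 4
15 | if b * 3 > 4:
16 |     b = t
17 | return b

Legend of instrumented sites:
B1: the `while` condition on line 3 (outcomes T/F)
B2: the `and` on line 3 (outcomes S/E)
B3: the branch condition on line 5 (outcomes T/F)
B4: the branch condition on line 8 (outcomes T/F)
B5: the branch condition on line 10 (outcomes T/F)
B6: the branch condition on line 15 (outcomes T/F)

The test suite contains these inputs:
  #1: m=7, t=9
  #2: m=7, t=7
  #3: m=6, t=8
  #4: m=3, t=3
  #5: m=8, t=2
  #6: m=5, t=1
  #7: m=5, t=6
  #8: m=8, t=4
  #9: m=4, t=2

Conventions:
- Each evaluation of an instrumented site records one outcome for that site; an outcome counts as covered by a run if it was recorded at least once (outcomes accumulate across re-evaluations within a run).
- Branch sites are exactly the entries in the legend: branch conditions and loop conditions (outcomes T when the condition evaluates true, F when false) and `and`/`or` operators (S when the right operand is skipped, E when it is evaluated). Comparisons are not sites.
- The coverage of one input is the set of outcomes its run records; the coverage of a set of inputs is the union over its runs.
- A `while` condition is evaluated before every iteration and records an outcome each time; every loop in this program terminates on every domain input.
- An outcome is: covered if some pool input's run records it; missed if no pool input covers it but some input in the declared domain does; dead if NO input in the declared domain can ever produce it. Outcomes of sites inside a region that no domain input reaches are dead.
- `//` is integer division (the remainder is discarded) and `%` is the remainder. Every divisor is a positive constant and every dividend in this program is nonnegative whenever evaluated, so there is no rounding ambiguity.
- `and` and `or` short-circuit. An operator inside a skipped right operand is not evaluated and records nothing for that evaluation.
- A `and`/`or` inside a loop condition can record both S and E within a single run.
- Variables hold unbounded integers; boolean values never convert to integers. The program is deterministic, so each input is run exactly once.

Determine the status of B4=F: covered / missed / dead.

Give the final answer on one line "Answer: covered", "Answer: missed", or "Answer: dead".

B4=F is recorded by pool input(s) 6, 7 -> covered

Answer: covered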